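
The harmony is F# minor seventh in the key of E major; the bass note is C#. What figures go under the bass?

4/3

C# is the fifth of F# minor seventh, so the chord is in second inversion.
A seventh chord in second inversion is figured 6/4/3, conventionally abbreviated 4/3.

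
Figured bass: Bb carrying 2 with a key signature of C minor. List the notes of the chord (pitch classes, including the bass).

The written figures 2 are shorthand for 6/4/2: the 6/4 are implied.
A second above Bb in this key is C.
A fourth above Bb in this key is Eb.
A sixth above Bb in this key is G.
Together with the bass Bb, this spells C minor seventh in third inversion.

Bb, C, Eb, G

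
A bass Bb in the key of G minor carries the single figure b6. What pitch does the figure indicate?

Counting 5 letter steps above Bb lands on G; in G minor, that letter is G.
The b6 figure lowers it a semitone, giving Gb.

Gb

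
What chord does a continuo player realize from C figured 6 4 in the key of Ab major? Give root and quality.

The figures 6 4 indicate a triad in second inversion.
In second inversion the root lies a fourth above the bass: a fourth above C in Ab major is F.
The chord tones are C, F, Ab, giving F minor.

F minor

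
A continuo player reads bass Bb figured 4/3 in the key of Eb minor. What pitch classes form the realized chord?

Bb, Db, Eb, Gb

The written figures 4/3 are shorthand for 6/4/3: the 6 is implied.
A third above Bb in this key is Db.
A fourth above Bb in this key is Eb.
A sixth above Bb in this key is Gb.
Together with the bass Bb, this spells Eb minor seventh in second inversion.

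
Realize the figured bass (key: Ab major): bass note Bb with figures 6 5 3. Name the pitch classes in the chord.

A third above Bb in this key is Db.
A fifth above Bb in this key is F.
A sixth above Bb in this key is G.
Together with the bass Bb, this spells G half-diminished seventh in first inversion.

Bb, Db, F, G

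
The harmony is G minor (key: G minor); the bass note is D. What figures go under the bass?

D is the fifth of G minor, so the chord is in second inversion.
A triad in second inversion is figured 6/4, conventionally abbreviated 6/4.

6/4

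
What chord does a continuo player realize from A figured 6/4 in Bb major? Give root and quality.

D minor

The figures 6/4 indicate a triad in second inversion.
In second inversion the root lies a fourth above the bass: a fourth above A in Bb major is D.
The chord tones are A, D, F, giving D minor.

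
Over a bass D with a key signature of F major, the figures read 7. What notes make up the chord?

D, F, A, C

The written figures 7 are shorthand for 7/5/3: the 5/3 are implied.
A third above D in this key is F.
A fifth above D in this key is A.
A seventh above D in this key is C.
Together with the bass D, this spells D minor seventh in root position.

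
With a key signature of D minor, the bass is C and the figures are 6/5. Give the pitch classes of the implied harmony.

The written figures 6/5 are shorthand for 6/5/3: the 3 is implied.
A third above C in this key is E.
A fifth above C in this key is G.
A sixth above C in this key is A.
Together with the bass C, this spells A minor seventh in first inversion.

C, E, G, A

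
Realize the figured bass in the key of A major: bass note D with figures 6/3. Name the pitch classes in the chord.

A third above D in this key is F#.
A sixth above D in this key is B.
Together with the bass D, this spells B minor in first inversion.

D, F#, B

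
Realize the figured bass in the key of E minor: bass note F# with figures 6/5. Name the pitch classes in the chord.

The written figures 6/5 are shorthand for 6/5/3: the 3 is implied.
A third above F# in this key is A.
A fifth above F# in this key is C.
A sixth above F# in this key is D.
Together with the bass F#, this spells D dominant seventh in first inversion.

F#, A, C, D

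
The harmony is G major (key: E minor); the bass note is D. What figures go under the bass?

D is the fifth of G major, so the chord is in second inversion.
A triad in second inversion is figured 6/4, conventionally abbreviated 6/4.

6/4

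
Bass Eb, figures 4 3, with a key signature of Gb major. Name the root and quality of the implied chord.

Ab minor seventh

The figures 4 3 indicate a seventh chord in second inversion.
In second inversion the root lies a fourth above the bass: a fourth above Eb in Gb major is Ab.
The chord tones are Eb, Gb, Ab, Cb, giving Ab minor seventh.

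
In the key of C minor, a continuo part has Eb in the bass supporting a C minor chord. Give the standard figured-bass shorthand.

6

Eb is the third of C minor, so the chord is in first inversion.
A triad in first inversion is figured 6/3, conventionally abbreviated 6.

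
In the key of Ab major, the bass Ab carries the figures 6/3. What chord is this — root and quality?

The figures 6/3 indicate a triad in first inversion.
In first inversion the root lies a sixth above the bass: a sixth above Ab in Ab major is F.
The chord tones are Ab, C, F, giving F minor.

F minor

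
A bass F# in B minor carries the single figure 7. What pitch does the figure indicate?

E

Counting 6 letter steps above F# lands on E; in B minor, that letter is E.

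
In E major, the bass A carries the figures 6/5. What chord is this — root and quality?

F# minor seventh

The figures 6/5 indicate a seventh chord in first inversion.
In first inversion the root lies a sixth above the bass: a sixth above A in E major is F#.
The chord tones are A, C#, E, F#, giving F# minor seventh.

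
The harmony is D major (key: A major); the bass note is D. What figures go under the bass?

no figures

D is the root of D major, so the chord is in root position.
A triad in root position is figured 5/3, conventionally abbreviated (no figures — root-position triad).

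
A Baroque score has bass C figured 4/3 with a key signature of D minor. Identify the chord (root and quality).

The figures 4/3 indicate a seventh chord in second inversion.
In second inversion the root lies a fourth above the bass: a fourth above C in D minor is F.
The chord tones are C, E, F, A, giving F major seventh.

F major seventh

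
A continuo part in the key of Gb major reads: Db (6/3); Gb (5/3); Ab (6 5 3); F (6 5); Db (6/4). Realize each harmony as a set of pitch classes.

Db, F, Bb | Gb, Bb, Db | Ab, Cb, Eb, F | F, Ab, Cb, Db | Db, Gb, Bb

Db (6/3): Db, F, Bb.
Gb (5/3): Gb, Bb, Db.
Ab (6/5/3): Ab, Cb, Eb, F.
F (6/5/3): F, Ab, Cb, Db.
Db (6/4): Db, Gb, Bb.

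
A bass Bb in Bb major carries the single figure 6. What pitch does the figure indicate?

Counting 5 letter steps above Bb lands on G; in Bb major, that letter is G.

G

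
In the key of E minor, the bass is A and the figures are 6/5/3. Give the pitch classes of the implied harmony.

A third above A in this key is C.
A fifth above A in this key is E.
A sixth above A in this key is F#.
Together with the bass A, this spells F# half-diminished seventh in first inversion.

A, C, E, F#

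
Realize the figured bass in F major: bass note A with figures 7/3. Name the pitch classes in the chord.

The written figures 7/3 are shorthand for 7/5/3: the 5 is implied.
A third above A in this key is C.
A fifth above A in this key is E.
A seventh above A in this key is G.
Together with the bass A, this spells A minor seventh in root position.

A, C, E, G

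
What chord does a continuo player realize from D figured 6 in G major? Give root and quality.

The figures 6 indicate a triad in first inversion.
In first inversion the root lies a sixth above the bass: a sixth above D in G major is B.
The chord tones are D, F#, B, giving B minor.

B minor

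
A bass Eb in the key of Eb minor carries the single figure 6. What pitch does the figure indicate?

Cb

Counting 5 letter steps above Eb lands on C; in Eb minor, that letter is Cb.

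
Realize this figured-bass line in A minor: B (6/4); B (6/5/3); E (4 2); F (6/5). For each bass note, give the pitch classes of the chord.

B, E, G | B, D, F, G | E, F, A, C | F, A, C, D

B (6/4): B, E, G.
B (6/5/3): B, D, F, G.
E (6/4/2): E, F, A, C.
F (6/5/3): F, A, C, D.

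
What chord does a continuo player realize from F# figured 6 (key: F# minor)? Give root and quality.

The figures 6 indicate a triad in first inversion.
In first inversion the root lies a sixth above the bass: a sixth above F# in F# minor is D.
The chord tones are F#, A, D, giving D major.

D major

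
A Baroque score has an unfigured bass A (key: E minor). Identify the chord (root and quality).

A minor

An unfigured bass indicates a triad in root position.
In root position the bass is the root, so the root is A.
The chord tones are A, C, E, giving A minor.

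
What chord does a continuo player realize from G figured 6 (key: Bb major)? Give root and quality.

The figures 6 indicate a triad in first inversion.
In first inversion the root lies a sixth above the bass: a sixth above G in Bb major is Eb.
The chord tones are G, Bb, Eb, giving Eb major.

Eb major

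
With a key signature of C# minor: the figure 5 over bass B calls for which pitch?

F#

Counting 4 letter steps above B lands on F; in C# minor, that letter is F#.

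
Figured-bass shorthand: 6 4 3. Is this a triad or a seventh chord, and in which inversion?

seventh chord, second inversion

Intervals of 6/4/3 above the bass form a seventh chord; the bass is the fifth, so this is second inversion.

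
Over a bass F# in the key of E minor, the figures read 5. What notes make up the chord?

F#, A, C

The written figures 5 are shorthand for 5/3: the 3 is implied.
A third above F# in this key is A.
A fifth above F# in this key is C.
Together with the bass F#, this spells F# diminished in root position.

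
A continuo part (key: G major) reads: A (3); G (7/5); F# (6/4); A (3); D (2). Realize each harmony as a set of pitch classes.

A (5/3): A, C, E.
G (7/5/3): G, B, D, F#.
F# (6/4): F#, B, D.
A (5/3): A, C, E.
D (6/4/2): D, E, G, B.

A, C, E | G, B, D, F# | F#, B, D | A, C, E | D, E, G, B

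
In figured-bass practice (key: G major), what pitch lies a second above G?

A

Counting 1 letter step above G lands on A; in G major, that letter is A.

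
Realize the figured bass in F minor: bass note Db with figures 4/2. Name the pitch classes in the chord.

The written figures 4/2 are shorthand for 6/4/2: the 6 is implied.
A second above Db in this key is Eb.
A fourth above Db in this key is G.
A sixth above Db in this key is Bb.
Together with the bass Db, this spells Eb dominant seventh in third inversion.

Db, Eb, G, Bb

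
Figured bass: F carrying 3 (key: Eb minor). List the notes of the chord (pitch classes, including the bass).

The written figures 3 are shorthand for 5/3: the 5 is implied.
A third above F in this key is Ab.
A fifth above F in this key is Cb.
Together with the bass F, this spells F diminished in root position.

F, Ab, Cb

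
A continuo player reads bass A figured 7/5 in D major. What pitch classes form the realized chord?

The written figures 7/5 are shorthand for 7/5/3: the 3 is implied.
A third above A in this key is C#.
A fifth above A in this key is E.
A seventh above A in this key is G.
Together with the bass A, this spells A dominant seventh in root position.

A, C#, E, G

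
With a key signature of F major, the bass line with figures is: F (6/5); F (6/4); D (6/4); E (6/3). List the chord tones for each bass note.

F (6/5/3): F, A, C, D.
F (6/4): F, Bb, D.
D (6/4): D, G, Bb.
E (6/3): E, G, C.

F, A, C, D | F, Bb, D | D, G, Bb | E, G, C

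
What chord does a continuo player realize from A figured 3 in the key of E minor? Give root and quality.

A minor

The figures 3 indicate a triad in root position.
In root position the bass is the root, so the root is A.
The chord tones are A, C, E, giving A minor.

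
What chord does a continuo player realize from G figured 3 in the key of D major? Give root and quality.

G major

The figures 3 indicate a triad in root position.
In root position the bass is the root, so the root is G.
The chord tones are G, B, D, giving G major.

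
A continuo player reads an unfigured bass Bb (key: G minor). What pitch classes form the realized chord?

An unfigured bass implies 5/3.
A third above Bb in this key is D.
A fifth above Bb in this key is F.
Together with the bass Bb, this spells Bb major in root position.

Bb, D, F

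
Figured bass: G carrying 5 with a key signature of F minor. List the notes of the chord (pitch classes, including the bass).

G, Bb, Db

The written figures 5 are shorthand for 5/3: the 3 is implied.
A third above G in this key is Bb.
A fifth above G in this key is Db.
Together with the bass G, this spells G diminished in root position.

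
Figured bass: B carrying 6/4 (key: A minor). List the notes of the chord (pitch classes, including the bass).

A fourth above B in this key is E.
A sixth above B in this key is G.
Together with the bass B, this spells E minor in second inversion.

B, E, G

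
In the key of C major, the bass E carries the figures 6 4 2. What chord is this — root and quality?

F major seventh

The figures 6 4 2 indicate a seventh chord in third inversion.
In third inversion the root lies a second above the bass: a second above E in C major is F.
The chord tones are E, F, A, C, giving F major seventh.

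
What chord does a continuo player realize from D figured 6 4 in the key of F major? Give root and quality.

The figures 6 4 indicate a triad in second inversion.
In second inversion the root lies a fourth above the bass: a fourth above D in F major is G.
The chord tones are D, G, Bb, giving G minor.

G minor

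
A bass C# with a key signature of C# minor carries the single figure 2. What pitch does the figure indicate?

D#

Counting 1 letter step above C# lands on D; in C# minor, that letter is D#.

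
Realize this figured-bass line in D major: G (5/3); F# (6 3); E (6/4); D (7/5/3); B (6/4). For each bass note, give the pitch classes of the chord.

G (5/3): G, B, D.
F# (6/3): F#, A, D.
E (6/4): E, A, C#.
D (7/5/3): D, F#, A, C#.
B (6/4): B, E, G.

G, B, D | F#, A, D | E, A, C# | D, F#, A, C# | B, E, G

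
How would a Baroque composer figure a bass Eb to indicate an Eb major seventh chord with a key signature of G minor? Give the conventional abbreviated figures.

Eb is the root of Eb major seventh, so the chord is in root position.
A seventh chord in root position is figured 7/5/3, conventionally abbreviated 7.

7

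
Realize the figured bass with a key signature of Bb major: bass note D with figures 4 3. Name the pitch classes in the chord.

D, F, G, Bb

The written figures 4 3 are shorthand for 6/4/3: the 6 is implied.
A third above D in this key is F.
A fourth above D in this key is G.
A sixth above D in this key is Bb.
Together with the bass D, this spells G minor seventh in second inversion.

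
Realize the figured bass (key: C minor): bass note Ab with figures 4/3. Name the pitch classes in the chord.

The written figures 4/3 are shorthand for 6/4/3: the 6 is implied.
A third above Ab in this key is C.
A fourth above Ab in this key is D.
A sixth above Ab in this key is F.
Together with the bass Ab, this spells D half-diminished seventh in second inversion.

Ab, C, D, F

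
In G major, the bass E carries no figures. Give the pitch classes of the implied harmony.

An unfigured bass implies 5/3.
A third above E in this key is G.
A fifth above E in this key is B.
Together with the bass E, this spells E minor in root position.

E, G, B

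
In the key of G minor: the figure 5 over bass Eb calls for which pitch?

Bb

Counting 4 letter steps above Eb lands on B; in G minor, that letter is Bb.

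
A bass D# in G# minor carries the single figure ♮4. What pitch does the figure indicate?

G

Counting 3 letter steps above D# lands on G; in G# minor, that letter is G#.
The ♮4 figure makes it natural, giving G.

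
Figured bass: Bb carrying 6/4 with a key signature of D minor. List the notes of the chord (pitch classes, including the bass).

A fourth above Bb in this key is E.
A sixth above Bb in this key is G.
Together with the bass Bb, this spells E diminished in second inversion.

Bb, E, G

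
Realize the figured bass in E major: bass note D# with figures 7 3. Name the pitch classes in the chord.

The written figures 7 3 are shorthand for 7/5/3: the 5 is implied.
A third above D# in this key is F#.
A fifth above D# in this key is A.
A seventh above D# in this key is C#.
Together with the bass D#, this spells D# half-diminished seventh in root position.

D#, F#, A, C#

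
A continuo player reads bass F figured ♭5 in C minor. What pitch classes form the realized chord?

F, Ab, Cb

The written figures ♭5 are shorthand for 5/3: the 3 is implied.
A third above F in this key is Ab.
A fifth above F in this key is C, lowered to Cb by the flat.
Together with the bass F, this spells F diminished in root position.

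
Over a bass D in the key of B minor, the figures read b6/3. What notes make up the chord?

D, F#, Bb

A third above D in this key is F#.
A sixth above D in this key is B, lowered to Bb by the flat.
Together with the bass D, this spells Bb augmented in first inversion.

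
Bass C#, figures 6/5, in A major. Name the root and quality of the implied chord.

A major seventh

The figures 6/5 indicate a seventh chord in first inversion.
In first inversion the root lies a sixth above the bass: a sixth above C# in A major is A.
The chord tones are C#, E, G#, A, giving A major seventh.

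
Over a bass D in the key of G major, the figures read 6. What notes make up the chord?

D, F#, B

The written figures 6 are shorthand for 6/3: the 3 is implied.
A third above D in this key is F#.
A sixth above D in this key is B.
Together with the bass D, this spells B minor in first inversion.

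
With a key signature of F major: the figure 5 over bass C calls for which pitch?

Counting 4 letter steps above C lands on G; in F major, that letter is G.

G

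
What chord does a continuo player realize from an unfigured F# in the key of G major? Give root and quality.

F# diminished

An unfigured bass indicates a triad in root position.
In root position the bass is the root, so the root is F#.
The chord tones are F#, A, C, giving F# diminished.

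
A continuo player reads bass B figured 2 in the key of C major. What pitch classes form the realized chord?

B, C, E, G

The written figures 2 are shorthand for 6/4/2: the 6/4 are implied.
A second above B in this key is C.
A fourth above B in this key is E.
A sixth above B in this key is G.
Together with the bass B, this spells C major seventh in third inversion.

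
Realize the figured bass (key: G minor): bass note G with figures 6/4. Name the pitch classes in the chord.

G, C, Eb

A fourth above G in this key is C.
A sixth above G in this key is Eb.
Together with the bass G, this spells C minor in second inversion.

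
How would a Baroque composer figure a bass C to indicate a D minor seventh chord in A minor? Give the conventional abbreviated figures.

4/2

C is the seventh of D minor seventh, so the chord is in third inversion.
A seventh chord in third inversion is figured 6/4/2, conventionally abbreviated 4/2.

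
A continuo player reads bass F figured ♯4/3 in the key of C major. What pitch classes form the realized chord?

F, A, B#, D

The written figures ♯4/3 are shorthand for 6/4/3: the 6 is implied.
A third above F in this key is A.
A fourth above F in this key is B, raised to B# by the sharp.
A sixth above F in this key is D.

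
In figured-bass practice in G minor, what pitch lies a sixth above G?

Counting 5 letter steps above G lands on E; in G minor, that letter is Eb.

Eb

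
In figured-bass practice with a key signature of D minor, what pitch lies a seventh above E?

Counting 6 letter steps above E lands on D; in D minor, that letter is D.

D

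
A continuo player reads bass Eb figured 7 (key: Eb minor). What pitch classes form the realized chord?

The written figures 7 are shorthand for 7/5/3: the 5/3 are implied.
A third above Eb in this key is Gb.
A fifth above Eb in this key is Bb.
A seventh above Eb in this key is Db.
Together with the bass Eb, this spells Eb minor seventh in root position.

Eb, Gb, Bb, Db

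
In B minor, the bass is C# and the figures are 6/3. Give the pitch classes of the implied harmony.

A third above C# in this key is E.
A sixth above C# in this key is A.
Together with the bass C#, this spells A major in first inversion.

C#, E, A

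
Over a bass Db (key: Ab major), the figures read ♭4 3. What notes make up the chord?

Db, F, Gb, Bb

The written figures ♭4 3 are shorthand for 6/4/3: the 6 is implied.
A third above Db in this key is F.
A fourth above Db in this key is G, lowered to Gb by the flat.
A sixth above Db in this key is Bb.
Together with the bass Db, this spells Gb major seventh in second inversion.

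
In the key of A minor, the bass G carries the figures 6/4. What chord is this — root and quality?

The figures 6/4 indicate a triad in second inversion.
In second inversion the root lies a fourth above the bass: a fourth above G in A minor is C.
The chord tones are G, C, E, giving C major.

C major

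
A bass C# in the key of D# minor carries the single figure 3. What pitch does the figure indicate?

Counting 2 letter steps above C# lands on E; in D# minor, that letter is E#.

E#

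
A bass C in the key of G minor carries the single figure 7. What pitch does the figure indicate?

Bb

Counting 6 letter steps above C lands on B; in G minor, that letter is Bb.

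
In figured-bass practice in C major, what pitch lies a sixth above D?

B

Counting 5 letter steps above D lands on B; in C major, that letter is B.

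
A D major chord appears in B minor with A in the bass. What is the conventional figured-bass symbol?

A is the fifth of D major, so the chord is in second inversion.
A triad in second inversion is figured 6/4, conventionally abbreviated 6/4.

6/4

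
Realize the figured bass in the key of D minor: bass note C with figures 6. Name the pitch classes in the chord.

C, E, A

The written figures 6 are shorthand for 6/3: the 3 is implied.
A third above C in this key is E.
A sixth above C in this key is A.
Together with the bass C, this spells A minor in first inversion.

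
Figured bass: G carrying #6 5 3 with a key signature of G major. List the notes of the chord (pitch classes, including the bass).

A third above G in this key is B.
A fifth above G in this key is D.
A sixth above G in this key is E, raised to E# by the sharp.

G, B, D, E#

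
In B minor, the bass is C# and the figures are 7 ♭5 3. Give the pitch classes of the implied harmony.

C#, E, Gb, B

A third above C# in this key is E.
A fifth above C# in this key is G, lowered to Gb by the flat.
A seventh above C# in this key is B.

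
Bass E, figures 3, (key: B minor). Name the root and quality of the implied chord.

E minor

The figures 3 indicate a triad in root position.
In root position the bass is the root, so the root is E.
The chord tones are E, G, B, giving E minor.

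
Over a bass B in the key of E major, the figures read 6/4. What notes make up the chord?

B, E, G#

A fourth above B in this key is E.
A sixth above B in this key is G#.
Together with the bass B, this spells E major in second inversion.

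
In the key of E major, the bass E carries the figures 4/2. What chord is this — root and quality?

The figures 4/2 indicate a seventh chord in third inversion.
In third inversion the root lies a second above the bass: a second above E in E major is F#.
The chord tones are E, F#, A, C#, giving F# minor seventh.

F# minor seventh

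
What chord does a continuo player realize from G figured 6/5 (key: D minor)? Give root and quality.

The figures 6/5 indicate a seventh chord in first inversion.
In first inversion the root lies a sixth above the bass: a sixth above G in D minor is E.
The chord tones are G, Bb, D, E, giving E half-diminished seventh.

E half-diminished seventh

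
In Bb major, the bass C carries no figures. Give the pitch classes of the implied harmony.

C, Eb, G

An unfigured bass implies 5/3.
A third above C in this key is Eb.
A fifth above C in this key is G.
Together with the bass C, this spells C minor in root position.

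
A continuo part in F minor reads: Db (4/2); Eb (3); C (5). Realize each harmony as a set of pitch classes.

Db, Eb, G, Bb | Eb, G, Bb | C, Eb, G

Db (6/4/2): Db, Eb, G, Bb.
Eb (5/3): Eb, G, Bb.
C (5/3): C, Eb, G.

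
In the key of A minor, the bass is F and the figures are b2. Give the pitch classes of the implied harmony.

The written figures b2 are shorthand for 6/4/2: the 6/4 are implied.
A second above F in this key is G, lowered to Gb by the flat.
A fourth above F in this key is B.
A sixth above F in this key is D.

F, Gb, B, D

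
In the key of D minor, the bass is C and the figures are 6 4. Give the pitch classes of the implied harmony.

A fourth above C in this key is F.
A sixth above C in this key is A.
Together with the bass C, this spells F major in second inversion.

C, F, A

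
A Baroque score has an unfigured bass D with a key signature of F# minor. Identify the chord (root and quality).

D major

An unfigured bass indicates a triad in root position.
In root position the bass is the root, so the root is D.
The chord tones are D, F#, A, giving D major.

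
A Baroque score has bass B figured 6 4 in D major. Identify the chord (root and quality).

The figures 6 4 indicate a triad in second inversion.
In second inversion the root lies a fourth above the bass: a fourth above B in D major is E.
The chord tones are B, E, G, giving E minor.

E minor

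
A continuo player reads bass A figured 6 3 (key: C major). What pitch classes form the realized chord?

A, C, F

A third above A in this key is C.
A sixth above A in this key is F.
Together with the bass A, this spells F major in first inversion.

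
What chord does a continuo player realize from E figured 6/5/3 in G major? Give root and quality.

C major seventh

The figures 6/5/3 indicate a seventh chord in first inversion.
In first inversion the root lies a sixth above the bass: a sixth above E in G major is C.
The chord tones are E, G, B, C, giving C major seventh.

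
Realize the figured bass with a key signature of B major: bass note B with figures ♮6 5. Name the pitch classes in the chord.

B, D#, F#, G

The written figures ♮6 5 are shorthand for 6/5/3: the 3 is implied.
A third above B in this key is D#.
A fifth above B in this key is F#.
A sixth above B in this key is G#, made natural (G) by the ♮ figure.
Together with the bass B, this spells G augmented major seventh in first inversion.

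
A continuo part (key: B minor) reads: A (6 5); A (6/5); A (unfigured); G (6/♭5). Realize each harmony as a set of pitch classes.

A (6/5/3): A, C#, E, F#.
A (6/5/3): A, C#, E, F#.
A (5/3): A, C#, E.
G (6/b5/3): G, B, Db, E.

A, C#, E, F# | A, C#, E, F# | A, C#, E | G, B, Db, E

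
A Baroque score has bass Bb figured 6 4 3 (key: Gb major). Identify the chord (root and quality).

The figures 6 4 3 indicate a seventh chord in second inversion.
In second inversion the root lies a fourth above the bass: a fourth above Bb in Gb major is Eb.
The chord tones are Bb, Db, Eb, Gb, giving Eb minor seventh.

Eb minor seventh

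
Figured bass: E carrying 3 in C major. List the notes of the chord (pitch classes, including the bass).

E, G, B

The written figures 3 are shorthand for 5/3: the 5 is implied.
A third above E in this key is G.
A fifth above E in this key is B.
Together with the bass E, this spells E minor in root position.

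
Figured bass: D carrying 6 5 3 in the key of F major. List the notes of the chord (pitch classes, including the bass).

D, F, A, Bb

A third above D in this key is F.
A fifth above D in this key is A.
A sixth above D in this key is Bb.
Together with the bass D, this spells Bb major seventh in first inversion.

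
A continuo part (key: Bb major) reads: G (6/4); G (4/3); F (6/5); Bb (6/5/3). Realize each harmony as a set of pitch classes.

G (6/4): G, C, Eb.
G (6/4/3): G, Bb, C, Eb.
F (6/5/3): F, A, C, D.
Bb (6/5/3): Bb, D, F, G.

G, C, Eb | G, Bb, C, Eb | F, A, C, D | Bb, D, F, G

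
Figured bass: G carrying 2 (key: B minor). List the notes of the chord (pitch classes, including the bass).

The written figures 2 are shorthand for 6/4/2: the 6/4 are implied.
A second above G in this key is A.
A fourth above G in this key is C#.
A sixth above G in this key is E.
Together with the bass G, this spells A dominant seventh in third inversion.

G, A, C#, E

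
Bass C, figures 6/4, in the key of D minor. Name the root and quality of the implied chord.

The figures 6/4 indicate a triad in second inversion.
In second inversion the root lies a fourth above the bass: a fourth above C in D minor is F.
The chord tones are C, F, A, giving F major.

F major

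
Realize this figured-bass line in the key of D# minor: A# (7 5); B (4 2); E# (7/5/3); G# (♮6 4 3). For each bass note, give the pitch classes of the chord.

A# (7/5/3): A#, C#, E#, G#.
B (6/4/2): B, C#, E#, G#.
E# (7/5/3): E#, G#, B, D#.
G# (♮6/4/3): G#, B, C#, E.

A#, C#, E#, G# | B, C#, E#, G# | E#, G#, B, D# | G#, B, C#, E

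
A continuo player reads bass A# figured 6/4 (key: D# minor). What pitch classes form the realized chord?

A#, D#, F#

A fourth above A# in this key is D#.
A sixth above A# in this key is F#.
Together with the bass A#, this spells D# minor in second inversion.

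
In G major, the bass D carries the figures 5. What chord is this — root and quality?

The figures 5 indicate a triad in root position.
In root position the bass is the root, so the root is D.
The chord tones are D, F#, A, giving D major.

D major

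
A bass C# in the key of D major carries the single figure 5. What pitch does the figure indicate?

G

Counting 4 letter steps above C# lands on G; in D major, that letter is G.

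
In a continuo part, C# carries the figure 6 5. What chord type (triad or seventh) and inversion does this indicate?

6 5 is shorthand for 6/5/3.
Intervals of 6/5/3 above the bass form a seventh chord; the bass is the third, so this is first inversion.

seventh chord, first inversion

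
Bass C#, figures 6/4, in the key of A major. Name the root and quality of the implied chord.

The figures 6/4 indicate a triad in second inversion.
In second inversion the root lies a fourth above the bass: a fourth above C# in A major is F#.
The chord tones are C#, F#, A, giving F# minor.

F# minor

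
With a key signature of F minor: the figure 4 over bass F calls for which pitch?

Counting 3 letter steps above F lands on B; in F minor, that letter is Bb.

Bb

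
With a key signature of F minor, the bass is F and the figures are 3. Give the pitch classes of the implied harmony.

The written figures 3 are shorthand for 5/3: the 5 is implied.
A third above F in this key is Ab.
A fifth above F in this key is C.
Together with the bass F, this spells F minor in root position.

F, Ab, C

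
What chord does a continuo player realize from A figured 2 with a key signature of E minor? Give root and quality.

The figures 2 indicate a seventh chord in third inversion.
In third inversion the root lies a second above the bass: a second above A in E minor is B.
The chord tones are A, B, D, F#, giving B minor seventh.

B minor seventh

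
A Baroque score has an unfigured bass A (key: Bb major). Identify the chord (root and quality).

A diminished

An unfigured bass indicates a triad in root position.
In root position the bass is the root, so the root is A.
The chord tones are A, C, Eb, giving A diminished.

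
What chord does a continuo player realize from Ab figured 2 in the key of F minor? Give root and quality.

The figures 2 indicate a seventh chord in third inversion.
In third inversion the root lies a second above the bass: a second above Ab in F minor is Bb.
The chord tones are Ab, Bb, Db, F, giving Bb minor seventh.

Bb minor seventh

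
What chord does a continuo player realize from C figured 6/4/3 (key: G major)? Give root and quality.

F# half-diminished seventh

The figures 6/4/3 indicate a seventh chord in second inversion.
In second inversion the root lies a fourth above the bass: a fourth above C in G major is F#.
The chord tones are C, E, F#, A, giving F# half-diminished seventh.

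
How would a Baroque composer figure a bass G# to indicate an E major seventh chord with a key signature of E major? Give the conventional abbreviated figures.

6/5

G# is the third of E major seventh, so the chord is in first inversion.
A seventh chord in first inversion is figured 6/5/3, conventionally abbreviated 6/5.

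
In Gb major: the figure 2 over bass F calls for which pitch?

Gb

Counting 1 letter step above F lands on G; in Gb major, that letter is Gb.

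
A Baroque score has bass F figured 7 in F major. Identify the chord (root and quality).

F major seventh

The figures 7 indicate a seventh chord in root position.
In root position the bass is the root, so the root is F.
The chord tones are F, A, C, E, giving F major seventh.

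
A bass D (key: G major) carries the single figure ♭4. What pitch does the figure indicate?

Counting 3 letter steps above D lands on G; in G major, that letter is G.
The b4 figure lowers it a semitone, giving Gb.

Gb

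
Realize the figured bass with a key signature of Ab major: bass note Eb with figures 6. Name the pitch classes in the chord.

The written figures 6 are shorthand for 6/3: the 3 is implied.
A third above Eb in this key is G.
A sixth above Eb in this key is C.
Together with the bass Eb, this spells C minor in first inversion.

Eb, G, C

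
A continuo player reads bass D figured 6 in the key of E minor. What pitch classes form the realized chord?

D, F#, B

The written figures 6 are shorthand for 6/3: the 3 is implied.
A third above D in this key is F#.
A sixth above D in this key is B.
Together with the bass D, this spells B minor in first inversion.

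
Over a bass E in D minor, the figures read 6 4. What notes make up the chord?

A fourth above E in this key is A.
A sixth above E in this key is C.
Together with the bass E, this spells A minor in second inversion.

E, A, C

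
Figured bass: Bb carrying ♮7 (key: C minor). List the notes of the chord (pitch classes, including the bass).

Bb, D, F, A

The written figures ♮7 are shorthand for 7/5/3: the 5/3 are implied.
A third above Bb in this key is D.
A fifth above Bb in this key is F.
A seventh above Bb in this key is Ab, made natural (A) by the ♮ figure.
Together with the bass Bb, this spells Bb major seventh in root position.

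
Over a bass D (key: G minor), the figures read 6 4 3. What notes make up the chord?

A third above D in this key is F.
A fourth above D in this key is G.
A sixth above D in this key is Bb.
Together with the bass D, this spells G minor seventh in second inversion.

D, F, G, Bb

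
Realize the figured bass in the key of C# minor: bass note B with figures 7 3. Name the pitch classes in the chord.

The written figures 7 3 are shorthand for 7/5/3: the 5 is implied.
A third above B in this key is D#.
A fifth above B in this key is F#.
A seventh above B in this key is A.
Together with the bass B, this spells B dominant seventh in root position.

B, D#, F#, A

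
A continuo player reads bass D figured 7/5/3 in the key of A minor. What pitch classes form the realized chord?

D, F, A, C

A third above D in this key is F.
A fifth above D in this key is A.
A seventh above D in this key is C.
Together with the bass D, this spells D minor seventh in root position.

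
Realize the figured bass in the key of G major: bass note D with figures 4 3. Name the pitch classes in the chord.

D, F#, G, B

The written figures 4 3 are shorthand for 6/4/3: the 6 is implied.
A third above D in this key is F#.
A fourth above D in this key is G.
A sixth above D in this key is B.
Together with the bass D, this spells G major seventh in second inversion.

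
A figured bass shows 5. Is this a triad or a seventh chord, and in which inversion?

triad, root position

5 is shorthand for 5/3.
Intervals of 5/3 above the bass form a triad; the bass is the root, so this is root position.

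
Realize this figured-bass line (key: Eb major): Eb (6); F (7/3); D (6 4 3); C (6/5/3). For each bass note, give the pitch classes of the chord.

Eb, G, C | F, Ab, C, Eb | D, F, G, Bb | C, Eb, G, Ab

Eb (6/3): Eb, G, C.
F (7/5/3): F, Ab, C, Eb.
D (6/4/3): D, F, G, Bb.
C (6/5/3): C, Eb, G, Ab.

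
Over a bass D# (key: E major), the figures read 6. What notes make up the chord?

D#, F#, B

The written figures 6 are shorthand for 6/3: the 3 is implied.
A third above D# in this key is F#.
A sixth above D# in this key is B.
Together with the bass D#, this spells B major in first inversion.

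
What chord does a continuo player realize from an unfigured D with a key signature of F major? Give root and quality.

An unfigured bass indicates a triad in root position.
In root position the bass is the root, so the root is D.
The chord tones are D, F, A, giving D minor.

D minor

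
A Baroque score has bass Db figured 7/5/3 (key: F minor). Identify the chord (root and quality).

Db major seventh

The figures 7/5/3 indicate a seventh chord in root position.
In root position the bass is the root, so the root is Db.
The chord tones are Db, F, Ab, C, giving Db major seventh.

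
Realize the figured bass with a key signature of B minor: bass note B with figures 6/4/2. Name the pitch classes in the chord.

B, C#, E, G

A second above B in this key is C#.
A fourth above B in this key is E.
A sixth above B in this key is G.
Together with the bass B, this spells C# half-diminished seventh in third inversion.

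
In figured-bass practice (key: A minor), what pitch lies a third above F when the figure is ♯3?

A#

Counting 2 letter steps above F lands on A; in A minor, that letter is A.
The #3 figure raises it a semitone, giving A#.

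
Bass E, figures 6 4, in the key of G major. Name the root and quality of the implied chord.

A minor

The figures 6 4 indicate a triad in second inversion.
In second inversion the root lies a fourth above the bass: a fourth above E in G major is A.
The chord tones are E, A, C, giving A minor.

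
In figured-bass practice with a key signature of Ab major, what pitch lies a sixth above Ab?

F

Counting 5 letter steps above Ab lands on F; in Ab major, that letter is F.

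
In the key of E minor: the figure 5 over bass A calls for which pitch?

E

Counting 4 letter steps above A lands on E; in E minor, that letter is E.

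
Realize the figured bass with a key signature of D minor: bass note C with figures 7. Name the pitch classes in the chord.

C, E, G, Bb

The written figures 7 are shorthand for 7/5/3: the 5/3 are implied.
A third above C in this key is E.
A fifth above C in this key is G.
A seventh above C in this key is Bb.
Together with the bass C, this spells C dominant seventh in root position.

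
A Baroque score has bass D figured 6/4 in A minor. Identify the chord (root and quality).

The figures 6/4 indicate a triad in second inversion.
In second inversion the root lies a fourth above the bass: a fourth above D in A minor is G.
The chord tones are D, G, B, giving G major.

G major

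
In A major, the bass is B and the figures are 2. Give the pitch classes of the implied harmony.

The written figures 2 are shorthand for 6/4/2: the 6/4 are implied.
A second above B in this key is C#.
A fourth above B in this key is E.
A sixth above B in this key is G#.
Together with the bass B, this spells C# minor seventh in third inversion.

B, C#, E, G#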